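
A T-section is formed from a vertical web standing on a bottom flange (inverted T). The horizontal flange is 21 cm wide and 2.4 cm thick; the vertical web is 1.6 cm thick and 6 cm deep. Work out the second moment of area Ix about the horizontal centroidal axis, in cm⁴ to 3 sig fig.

Decompose the section into non-overlapping parts with the origin at the bottom-left of its bounding rectangle.
Flange: 21 × 2.4, A = 50.4 cm², y = 1.2 cm, Ī = 24.192 cm⁴.
Web: 1.6 × 6, A = 9.6 cm², y = 5.4 cm, Ī = 28.8 cm⁴.
Centroid: ȳ = ΣA·y / ΣA = 1.872 cm.
Transfer each piece to the horizontal centroidal axis using Ī + A·d² with d = y − 1.872:
  flange: d = -0.672 cm → contributes +46.952 cm⁴
  web: d = 3.528 cm → contributes +148.29 cm⁴
Total I = 195.24 cm⁴.

Ix ≈ 195 cm⁴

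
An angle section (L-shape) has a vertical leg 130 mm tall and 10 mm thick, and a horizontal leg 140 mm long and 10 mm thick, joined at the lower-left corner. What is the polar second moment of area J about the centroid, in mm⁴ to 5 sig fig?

Break the section into simple shapes (no overlaps), measuring from the bottom-left corner of the bounding box.
Vertical leg: 10 × 130, A = 1 300 mm², y = 65 mm, Ī = 1 830 833 mm⁴.
Horizontal leg (remainder): 130 × 10, A = 1 300 mm², y = 5 mm, Ī = 10833.33 mm⁴.
Centroid: ȳ = ΣA·y / ΣA = 35 mm.
Transfer each piece to the centroidal x-axis using Ī + A·d² with d = y − 35:
  vertical leg: d = 30 mm → contributes +3 000 833 mm⁴
  horizontal leg (remainder): d = -30 mm → contributes +1 180 833 mm⁴
Total I = 4 181 667 mm⁴.
For the y-axis: x̄ = 40 mm.
Repeating about the centroidal y-axis gives I_y = 5 026 667 mm⁴.
Polar second moment: J = I_x + I_y = 9 208 333 mm⁴.

J ≈ 9.2083 × 10⁶ mm⁴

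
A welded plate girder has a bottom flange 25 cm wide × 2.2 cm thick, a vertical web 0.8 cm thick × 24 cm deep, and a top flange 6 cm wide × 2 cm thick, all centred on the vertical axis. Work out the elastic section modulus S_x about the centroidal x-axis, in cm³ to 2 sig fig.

S_x ≈ 420 cm³

Treat the section as a set of non-overlapping primitives; coordinates are from the bounding-box lower-left.
Bottom plate: 25 × 2.2, A = 55 cm², y = 1.1 cm, Ī = 22.18 cm⁴.
Web plate: 0.8 × 24, A = 19.2 cm², y = 14.2 cm, Ī = 921.6 cm⁴.
Top plate: 6 × 2, A = 12 cm², y = 27.2 cm, Ī = 4 cm⁴.
Centroid: ȳ = ΣA·y / ΣA = 7.651 cm.
Transfer each piece to the centroidal x-axis using Ī + A·d² with d = y − 7.651:
  bottom plate: d = -6.551 cm → contributes +2 383 cm⁴
  web plate: d = 6.549 cm → contributes +1 745 cm⁴
  top plate: d = 19.55 cm → contributes +4 590 cm⁴
Total I = 8 718 cm⁴.
Extreme fibre distance c = 20.55 cm; S = I/c = 424.2 cm³.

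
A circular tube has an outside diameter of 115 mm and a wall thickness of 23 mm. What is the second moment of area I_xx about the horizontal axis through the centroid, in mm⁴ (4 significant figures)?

I_xx ≈ 7.473 × 10⁶ mm⁴

Treat the section as a set of non-overlapping primitives; coordinates are from the bounding-box lower-left.
Outer circle: ⌀115, A = 10386.9 mm², y = 57.5 mm, Ī = 8 585 414 mm⁴.
Bore (subtracted): ⌀69, A = 3739.28 mm², y = 57.5 mm, Ī = 1 112 670 mm⁴.
By symmetry the centroid is at mid-height, ȳ = 57.5 mm.
All pieces are centred on the horizontal axis through the centroid, so I = ΣĪ (holes subtracted) = 7 472 745 mm⁴.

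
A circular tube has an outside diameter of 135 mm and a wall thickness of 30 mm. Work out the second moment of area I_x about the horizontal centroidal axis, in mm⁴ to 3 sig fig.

I_x ≈ 1.48 × 10⁷ mm⁴

Decompose the section into non-overlapping parts with the origin at the bottom-left of its bounding rectangle.
Outer circle: ⌀135, A = 14 314 mm², y = 67.5 mm, Ī = 16 304 406 mm⁴.
Bore (subtracted): ⌀75, A = 4417.9 mm², y = 67.5 mm, Ī = 1 553 156 mm⁴.
By symmetry the centroid is at mid-height, ȳ = 67.5 mm.
All pieces are centred on the horizontal centroidal axis, so I = ΣĪ (holes subtracted) = 14 751 250 mm⁴.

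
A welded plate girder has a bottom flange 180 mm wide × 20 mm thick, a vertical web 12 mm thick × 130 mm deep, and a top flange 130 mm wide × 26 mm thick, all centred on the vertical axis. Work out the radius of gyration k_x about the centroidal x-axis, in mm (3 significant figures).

Break the section into simple shapes (no overlaps), measuring from the bottom-left corner of the bounding box.
Bottom plate: 180 × 20, A = 3 600 mm², y = 10 mm, Ī = 120 000 mm⁴.
Web plate: 12 × 130, A = 1 560 mm², y = 85 mm, Ī = 2 197 000 mm⁴.
Top plate: 130 × 26, A = 3 380 mm², y = 163 mm, Ī = 190 407 mm⁴.
Centroid: ȳ = ΣA·y / ΣA = 84.255 mm.
Transfer each piece to the centroidal x-axis using Ī + A·d² with d = y − 84.255:
  bottom plate: d = -74.255 mm → contributes +19 969 842 mm⁴
  web plate: d = 0.74473 mm → contributes +2 197 865 mm⁴
  top plate: d = 78.745 mm → contributes +21 148 883 mm⁴
Total I = 43 316 590 mm⁴.
Radius of gyration: k = √(I/A) = √(43 316 590 / 8 540) = 71.219 mm.

k_x ≈ 71.2 mm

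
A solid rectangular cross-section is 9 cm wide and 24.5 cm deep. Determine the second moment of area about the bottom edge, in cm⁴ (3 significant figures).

The section: 9 × 24.5, A = 220.5 cm², y = 12.25 cm, Ī = 11 030 cm⁴.
Transfer it to the base of the section using Ī + A·d² with d = y − 0:
  the section: d = 12.25 cm → contributes +44 118 cm⁴
Total I = 44 118 cm⁴.

I_base ≈ 4.41 × 10⁴ cm⁴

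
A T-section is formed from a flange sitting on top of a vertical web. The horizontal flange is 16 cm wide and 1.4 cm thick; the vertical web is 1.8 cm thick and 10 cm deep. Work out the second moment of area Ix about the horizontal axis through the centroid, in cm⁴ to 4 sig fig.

Split into non-overlapping primitives; take the origin at the lower-left of the bounding box.
Flange: 16 × 1.4, A = 22.4 cm², y = 10.7 cm, Ī = 3.65867 cm⁴.
Web: 1.8 × 10, A = 18 cm², y = 5 cm, Ī = 150 cm⁴.
Centroid: ȳ = ΣA·y / ΣA = 8.1604 cm.
Transfer each piece to the horizontal axis through the centroid using Ī + A·d² with d = y − 8.1604:
  flange: d = 2.5396 cm → contributes +148.129 cm⁴
  web: d = -3.1604 cm → contributes +329.786 cm⁴
Total I = 477.915 cm⁴.

Ix ≈ 477.9 cm⁴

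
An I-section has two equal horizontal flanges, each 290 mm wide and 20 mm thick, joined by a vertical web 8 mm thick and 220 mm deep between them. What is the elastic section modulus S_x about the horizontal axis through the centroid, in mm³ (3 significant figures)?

S_x ≈ 1.34 × 10⁶ mm³

Treat the section as a set of non-overlapping primitives; coordinates are from the bounding-box lower-left.
Bottom flange: 290 × 20, A = 5 800 mm², y = 10 mm, Ī = 193 333 mm⁴.
Web: 8 × 220, A = 1 760 mm², y = 130 mm, Ī = 7 098 667 mm⁴.
Top flange: 290 × 20, A = 5 800 mm², y = 250 mm, Ī = 193 333 mm⁴.
By symmetry the centroid is at mid-height, ȳ = 130 mm.
Transfer each piece to the horizontal axis through the centroid using Ī + A·d² with d = y − 130:
  bottom flange: d = -120 mm → contributes +83 713 333 mm⁴
  web: d = 0 mm → contributes +7 098 667 mm⁴
  top flange: d = 120 mm → contributes +83 713 333 mm⁴
Total I = 174 525 333 mm⁴.
Extreme fibre distance c = 130 mm; S = I/c = 1 342 503 mm³.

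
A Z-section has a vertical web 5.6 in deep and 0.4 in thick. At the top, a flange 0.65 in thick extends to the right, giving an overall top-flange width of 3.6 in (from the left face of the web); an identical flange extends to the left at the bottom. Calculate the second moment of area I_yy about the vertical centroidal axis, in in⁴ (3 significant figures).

Split into non-overlapping primitives; take the origin at the lower-left of the bounding box.
Web: 0.4 × 5.6, A = 2.24 in², x = 3.4 in, Ī = 0.029867 in⁴.
Top flange (beyond web): 3.2 × 0.65, A = 2.08 in², x = 5.2 in, Ī = 1.7749 in⁴.
Bottom flange (beyond web): 3.2 × 0.65, A = 2.08 in², x = 1.6 in, Ī = 1.7749 in⁴.
Centroid: x̄ = ΣA·x / ΣA = 3.4 in.
Transfer each piece to the vertical centroidal axis using Ī + A·d² with d = x − 3.4:
  web: d = 0 in → contributes +0.029867 in⁴
  top flange (beyond web): d = 1.8 in → contributes +8.5141 in⁴
  bottom flange (beyond web): d = -1.8 in → contributes +8.5141 in⁴
Total I = 17.058 in⁴.

I_yy ≈ 17.1 in⁴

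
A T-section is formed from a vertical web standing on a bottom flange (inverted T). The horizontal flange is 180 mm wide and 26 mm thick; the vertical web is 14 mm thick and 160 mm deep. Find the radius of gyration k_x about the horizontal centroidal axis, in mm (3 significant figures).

Treat the section as a set of non-overlapping primitives; coordinates are from the bounding-box lower-left.
Flange: 180 × 26, A = 4 680 mm², y = 13 mm, Ī = 263 640 mm⁴.
Web: 14 × 160, A = 2 240 mm², y = 106 mm, Ī = 4 778 667 mm⁴.
Centroid: ȳ = ΣA·y / ΣA = 43.104 mm.
Transfer each piece to the horizontal centroidal axis using Ī + A·d² with d = y − 43.104:
  flange: d = -30.104 mm → contributes +4 504 907 mm⁴
  web: d = 62.896 mm → contributes +13 639 885 mm⁴
Total I = 18 144 792 mm⁴.
Radius of gyration: k = √(I/A) = √(18 144 792 / 6 920) = 51.206 mm.

k_x ≈ 51.2 mm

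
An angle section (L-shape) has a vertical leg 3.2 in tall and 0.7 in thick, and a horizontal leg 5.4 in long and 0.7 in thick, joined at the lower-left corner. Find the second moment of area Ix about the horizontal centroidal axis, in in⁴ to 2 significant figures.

Break the section into simple shapes (no overlaps), measuring from the bottom-left corner of the bounding box.
Vertical leg: 0.7 × 3.2, A = 2.24 in², y = 1.6 in, Ī = 1.911 in⁴.
Horizontal leg (remainder): 4.7 × 0.7, A = 3.29 in², y = 0.35 in, Ī = 0.1343 in⁴.
Centroid: ȳ = ΣA·y / ΣA = 0.8563 in.
Transfer each piece to the horizontal centroidal axis using Ī + A·d² with d = y − 0.8563:
  vertical leg: d = 0.7437 in → contributes +3.15 in⁴
  horizontal leg (remainder): d = -0.5063 in → contributes +0.9778 in⁴
Total I = 4.128 in⁴.

Ix ≈ 4.1 in⁴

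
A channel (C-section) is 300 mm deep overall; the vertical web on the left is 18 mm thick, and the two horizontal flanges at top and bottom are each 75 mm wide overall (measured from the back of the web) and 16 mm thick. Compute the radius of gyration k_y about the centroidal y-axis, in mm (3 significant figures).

Treat the section as a set of non-overlapping primitives; coordinates are from the bounding-box lower-left.
Web: 18 × 300, A = 5 400 mm², x = 9 mm, Ī = 145 800 mm⁴.
Top flange (beyond web): 57 × 16, A = 912 mm², x = 46.5 mm, Ī = 246 924 mm⁴.
Bottom flange (beyond web): 57 × 16, A = 912 mm², x = 46.5 mm, Ī = 246 924 mm⁴.
Centroid: x̄ = ΣA·x / ΣA = 18.468 mm.
Transfer each piece to the centroidal y-axis using Ī + A·d² with d = x − 18.468:
  web: d = -9.4684 mm → contributes +629 917 mm⁴
  top flange (beyond web): d = 28.032 mm → contributes +963 545 mm⁴
  bottom flange (beyond web): d = 28.032 mm → contributes +963 545 mm⁴
Total I = 2 557 007 mm⁴.
Radius of gyration: k = √(I/A) = √(2 557 007 / 7 224) = 18.814 mm.

k_y ≈ 18.8 mm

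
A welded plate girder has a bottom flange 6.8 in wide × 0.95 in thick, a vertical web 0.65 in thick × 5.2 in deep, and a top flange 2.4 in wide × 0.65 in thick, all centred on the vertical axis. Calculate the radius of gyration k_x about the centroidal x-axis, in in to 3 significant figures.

k_x ≈ 2.33 in

Break the section into simple shapes (no overlaps), measuring from the bottom-left corner of the bounding box.
Bottom plate: 6.8 × 0.95, A = 6.46 in², y = 0.475 in, Ī = 0.48585 in⁴.
Web plate: 0.65 × 5.2, A = 3.38 in², y = 3.55 in, Ī = 7.6163 in⁴.
Top plate: 2.4 × 0.65, A = 1.56 in², y = 6.475 in, Ī = 0.054925 in⁴.
Centroid: ȳ = ΣA·y / ΣA = 2.2078 in.
Transfer each piece to the centroidal x-axis using Ī + A·d² with d = y − 2.2078:
  bottom plate: d = -1.7328 in → contributes +19.882 in⁴
  web plate: d = 1.3422 in → contributes +13.706 in⁴
  top plate: d = 4.2672 in → contributes +28.461 in⁴
Total I = 62.049 in⁴.
Radius of gyration: k = √(I/A) = √(62.049 / 11.4) = 2.333 in.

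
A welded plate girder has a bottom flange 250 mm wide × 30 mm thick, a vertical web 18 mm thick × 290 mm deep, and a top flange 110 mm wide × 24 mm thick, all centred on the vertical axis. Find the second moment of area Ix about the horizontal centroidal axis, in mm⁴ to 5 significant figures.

Ix ≈ 2.5417 × 10⁸ mm⁴

Break the section into simple shapes (no overlaps), measuring from the bottom-left corner of the bounding box.
Bottom plate: 250 × 30, A = 7 500 mm², y = 15 mm, Ī = 562 500 mm⁴.
Web plate: 18 × 290, A = 5 220 mm², y = 175 mm, Ī = 36 583 500 mm⁴.
Top plate: 110 × 24, A = 2 640 mm², y = 332 mm, Ī = 126 720 mm⁴.
Centroid: ȳ = ΣA·y / ΣA = 123.8594 mm.
Transfer each piece to the horizontal centroidal axis using Ī + A·d² with d = y − 123.8594:
  bottom plate: d = -108.8594 mm → contributes +89 440 226 mm⁴
  web plate: d = 51.14063 mm → contributes +50 235 698 mm⁴
  top plate: d = 208.1406 mm → contributes +114 498 172 mm⁴
Total I = 254 174 096 mm⁴.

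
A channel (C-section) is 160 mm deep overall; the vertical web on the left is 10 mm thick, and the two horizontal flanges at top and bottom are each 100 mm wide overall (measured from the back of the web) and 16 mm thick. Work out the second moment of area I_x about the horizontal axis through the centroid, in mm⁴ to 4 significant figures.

Split into non-overlapping primitives; take the origin at the lower-left of the bounding box.
Web: 10 × 160, A = 1 600 mm², y = 80 mm, Ī = 3 413 333 mm⁴.
Top flange (beyond web): 90 × 16, A = 1 440 mm², y = 152 mm, Ī = 30 720 mm⁴.
Bottom flange (beyond web): 90 × 16, A = 1 440 mm², y = 8 mm, Ī = 30 720 mm⁴.
By symmetry the centroid is at mid-height, ȳ = 80 mm.
Transfer each piece to the horizontal axis through the centroid using Ī + A·d² with d = y − 80:
  web: d = 0 mm → contributes +3 413 333 mm⁴
  top flange (beyond web): d = 72 mm → contributes +7 495 680 mm⁴
  bottom flange (beyond web): d = -72 mm → contributes +7 495 680 mm⁴
Total I = 18 404 693 mm⁴.

I_x ≈ 1.840 × 10⁷ mm⁴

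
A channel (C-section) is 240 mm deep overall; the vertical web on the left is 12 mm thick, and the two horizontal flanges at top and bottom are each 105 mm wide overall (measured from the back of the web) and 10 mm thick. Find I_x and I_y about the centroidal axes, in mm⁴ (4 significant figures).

Decompose the section into non-overlapping parts with the origin at the bottom-left of its bounding rectangle.
Web: 12 × 240, A = 2 880 mm², y = 120 mm, Ī = 13 824 000 mm⁴.
Top flange (beyond web): 93 × 10, A = 930 mm², y = 235 mm, Ī = 7 750 mm⁴.
Bottom flange (beyond web): 93 × 10, A = 930 mm², y = 5 mm, Ī = 7 750 mm⁴.
By symmetry the centroid is at mid-height, ȳ = 120 mm.
Transfer each piece to the centroidal x-axis using Ī + A·d² with d = y − 120:
  web: d = 0 mm → contributes +13 824 000 mm⁴
  top flange (beyond web): d = 115 mm → contributes +12 307 000 mm⁴
  bottom flange (beyond web): d = -115 mm → contributes +12 307 000 mm⁴
Total I = 38 438 000 mm⁴.
For the y-axis: x̄ = 26.6013 mm.
Repeating about the centroidal y-axis gives I_y = 4 490 066 mm⁴.

I_x ≈ 3.844 × 10⁷ mm⁴, I_y ≈ 4.490 × 10⁶ mm⁴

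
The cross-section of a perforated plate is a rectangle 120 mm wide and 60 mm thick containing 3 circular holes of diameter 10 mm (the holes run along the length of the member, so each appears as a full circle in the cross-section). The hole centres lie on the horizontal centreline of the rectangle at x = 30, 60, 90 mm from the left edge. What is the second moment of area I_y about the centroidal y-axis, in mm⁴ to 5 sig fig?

Split into non-overlapping primitives; take the origin at the lower-left of the bounding box.
Plate: 120 × 60, A = 7 200 mm², x = 60 mm, Ī = 8 640 000 mm⁴.
Hole 1 (subtracted): ⌀10, A = 78.53982 mm², x = 30 mm, Ī = 490.8739 mm⁴.
Hole 2 (subtracted): ⌀10, A = 78.53982 mm², x = 60 mm, Ī = 490.8739 mm⁴.
Hole 3 (subtracted): ⌀10, A = 78.53982 mm², x = 90 mm, Ī = 490.8739 mm⁴.
By symmetry the centroid is at mid-width, x̄ = 60 mm.
Transfer each piece to the centroidal y-axis using Ī + A·d² with d = x − 60:
  plate: d = 0 mm → contributes +8 640 000 mm⁴
  hole 1: d = -30 mm → contributes −71176.71 mm⁴
  hole 2: d = 0 mm → contributes −490.8739 mm⁴
  hole 3: d = 30 mm → contributes −71176.71 mm⁴
Total I = 8 497 156 mm⁴.

I_y ≈ 8.4972 × 10⁶ mm⁴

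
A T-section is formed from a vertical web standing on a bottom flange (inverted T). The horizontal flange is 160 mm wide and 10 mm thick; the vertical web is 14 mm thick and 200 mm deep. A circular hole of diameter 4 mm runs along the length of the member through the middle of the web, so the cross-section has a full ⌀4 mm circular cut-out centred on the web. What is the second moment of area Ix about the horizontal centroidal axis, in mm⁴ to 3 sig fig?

Decompose the section into non-overlapping parts with the origin at the bottom-left of its bounding rectangle.
Flange: 160 × 10, A = 1 600 mm², y = 5 mm, Ī = 13 333 mm⁴.
Web: 14 × 200, A = 2 800 mm², y = 110 mm, Ī = 9 333 333 mm⁴.
Hole (subtracted): ⌀4, A = 12.566 mm², y = 110 mm, Ī = 12.566 mm⁴.
Centroid: ȳ = ΣA·y / ΣA = 71.709 mm.
Transfer each piece to the horizontal centroidal axis using Ī + A·d² with d = y − 71.709:
  flange: d = -66.709 mm → contributes +7 133 441 mm⁴
  web: d = 38.291 mm → contributes +13 438 733 mm⁴
  hole: d = 38.291 mm → contributes −18 438 mm⁴
Total I = 20 553 736 mm⁴.

Ix ≈ 2.06 × 10⁷ mm⁴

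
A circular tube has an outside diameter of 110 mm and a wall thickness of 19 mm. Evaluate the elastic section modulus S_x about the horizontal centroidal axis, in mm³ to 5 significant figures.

Break the section into simple shapes (no overlaps), measuring from the bottom-left corner of the bounding box.
Outer circle: ⌀110, A = 9503.318 mm², y = 55 mm, Ī = 7 186 884 mm⁴.
Bore (subtracted): ⌀72, A = 4071.504 mm², y = 55 mm, Ī = 1 319 167 mm⁴.
By symmetry the centroid is at mid-height, ȳ = 55 mm.
All pieces are centred on the horizontal centroidal axis, so I = ΣĪ (holes subtracted) = 5 867 717 mm⁴.
Extreme fibre distance c = 55 mm; S = I/c = 106685.8 mm³.

S_x ≈ 1.0669 × 10⁵ mm³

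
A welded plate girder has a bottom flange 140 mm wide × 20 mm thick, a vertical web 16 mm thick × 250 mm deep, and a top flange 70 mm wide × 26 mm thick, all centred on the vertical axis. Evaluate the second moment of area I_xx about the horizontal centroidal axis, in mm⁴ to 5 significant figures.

I_xx ≈ 1.0485 × 10⁸ mm⁴

Treat the section as a set of non-overlapping primitives; coordinates are from the bounding-box lower-left.
Bottom plate: 140 × 20, A = 2 800 mm², y = 10 mm, Ī = 93333.33 mm⁴.
Web plate: 16 × 250, A = 4 000 mm², y = 145 mm, Ī = 20 833 333 mm⁴.
Top plate: 70 × 26, A = 1 820 mm², y = 283 mm, Ī = 102526.7 mm⁴.
Centroid: ȳ = ΣA·y / ΣA = 130.2854 mm.
Transfer each piece to the horizontal centroidal axis using Ī + A·d² with d = y − 130.2854:
  bottom plate: d = -120.2854 mm → contributes +40 605 339 mm⁴
  web plate: d = 14.71462 mm → contributes +21 699 413 mm⁴
  top plate: d = 152.7146 mm → contributes +42 548 119 mm⁴
Total I = 104 852 871 mm⁴.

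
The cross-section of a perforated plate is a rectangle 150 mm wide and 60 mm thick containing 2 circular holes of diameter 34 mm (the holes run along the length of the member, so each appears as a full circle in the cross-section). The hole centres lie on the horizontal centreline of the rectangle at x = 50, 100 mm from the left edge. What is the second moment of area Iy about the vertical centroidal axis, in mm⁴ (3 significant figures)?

Iy ≈ 1.56 × 10⁷ mm⁴

Treat the section as a set of non-overlapping primitives; coordinates are from the bounding-box lower-left.
Plate: 150 × 60, A = 9 000 mm², x = 75 mm, Ī = 16 875 000 mm⁴.
Hole 1 (subtracted): ⌀34, A = 907.92 mm², x = 50 mm, Ī = 65 597 mm⁴.
Hole 2 (subtracted): ⌀34, A = 907.92 mm², x = 100 mm, Ī = 65 597 mm⁴.
By symmetry the centroid is at mid-width, x̄ = 75 mm.
Transfer each piece to the vertical centroidal axis using Ī + A·d² with d = x − 75:
  plate: d = 0 mm → contributes +16 875 000 mm⁴
  hole 1: d = -25 mm → contributes −633 047 mm⁴
  hole 2: d = 25 mm → contributes −633 047 mm⁴
Total I = 15 608 905 mm⁴.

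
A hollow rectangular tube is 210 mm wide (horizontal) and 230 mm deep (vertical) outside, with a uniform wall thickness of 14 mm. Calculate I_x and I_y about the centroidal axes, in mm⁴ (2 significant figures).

I_x ≈ 8.8 × 10⁷ mm⁴, I_y ≈ 7.6 × 10⁷ mm⁴

Treat the section as a set of non-overlapping primitives; coordinates are from the bounding-box lower-left.
Outer rectangle: 210 × 230, A = 48 300 mm², y = 115 mm, Ī = 212 922 500 mm⁴.
Inner void (subtracted): 182 × 202, A = 36 764 mm², y = 115 mm, Ī = 125 009 855 mm⁴.
By symmetry the centroid is at mid-height, ȳ = 115 mm.
All pieces are centred on the centroidal x-axis, so I = ΣĪ (holes subtracted) = 87 912 645 mm⁴.
Repeating about the centroidal y-axis gives I_y = 76 021 605 mm⁴.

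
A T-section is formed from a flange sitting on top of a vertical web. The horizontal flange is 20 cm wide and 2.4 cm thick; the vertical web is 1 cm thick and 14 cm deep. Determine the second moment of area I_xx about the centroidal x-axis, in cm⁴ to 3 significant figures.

I_xx ≈ 981 cm⁴

Break the section into simple shapes (no overlaps), measuring from the bottom-left corner of the bounding box.
Flange: 20 × 2.4, A = 48 cm², y = 15.2 cm, Ī = 23.04 cm⁴.
Web: 1 × 14, A = 14 cm², y = 7 cm, Ī = 228.67 cm⁴.
Centroid: ȳ = ΣA·y / ΣA = 13.348 cm.
Transfer each piece to the centroidal x-axis using Ī + A·d² with d = y − 13.348:
  flange: d = 1.8516 cm → contributes +187.61 cm⁴
  web: d = -6.3484 cm → contributes +792.89 cm⁴
Total I = 980.5 cm⁴.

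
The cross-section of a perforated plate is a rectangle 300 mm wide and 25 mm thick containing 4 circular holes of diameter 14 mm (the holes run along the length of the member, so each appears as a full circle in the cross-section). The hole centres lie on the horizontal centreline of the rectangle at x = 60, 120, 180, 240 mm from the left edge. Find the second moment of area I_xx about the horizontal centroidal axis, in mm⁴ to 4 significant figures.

Treat the section as a set of non-overlapping primitives; coordinates are from the bounding-box lower-left.
Plate: 300 × 25, A = 7 500 mm², y = 12.5 mm, Ī = 390 625 mm⁴.
Hole 1 (subtracted): ⌀14, A = 153.938 mm², y = 12.5 mm, Ī = 1885.74 mm⁴.
Hole 2 (subtracted): ⌀14, A = 153.938 mm², y = 12.5 mm, Ī = 1885.74 mm⁴.
Hole 3 (subtracted): ⌀14, A = 153.938 mm², y = 12.5 mm, Ī = 1885.74 mm⁴.
Hole 4 (subtracted): ⌀14, A = 153.938 mm², y = 12.5 mm, Ī = 1885.74 mm⁴.
By symmetry the centroid is at mid-height, ȳ = 12.5 mm.
All pieces are centred on the horizontal centroidal axis, so I = ΣĪ (holes subtracted) = 383 082 mm⁴.

I_xx ≈ 3.831 × 10⁵ mm⁴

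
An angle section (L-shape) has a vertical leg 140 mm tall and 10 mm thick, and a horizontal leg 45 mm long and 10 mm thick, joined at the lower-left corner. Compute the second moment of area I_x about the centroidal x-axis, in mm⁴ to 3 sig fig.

Treat the section as a set of non-overlapping primitives; coordinates are from the bounding-box lower-left.
Vertical leg: 10 × 140, A = 1 400 mm², y = 70 mm, Ī = 2 286 667 mm⁴.
Horizontal leg (remainder): 35 × 10, A = 350 mm², y = 5 mm, Ī = 2916.7 mm⁴.
Centroid: ȳ = ΣA·y / ΣA = 57 mm.
Transfer each piece to the centroidal x-axis using Ī + A·d² with d = y − 57:
  vertical leg: d = 13 mm → contributes +2 523 267 mm⁴
  horizontal leg (remainder): d = -52 mm → contributes +949 317 mm⁴
Total I = 3 472 583 mm⁴.

I_x ≈ 3.47 × 10⁶ mm⁴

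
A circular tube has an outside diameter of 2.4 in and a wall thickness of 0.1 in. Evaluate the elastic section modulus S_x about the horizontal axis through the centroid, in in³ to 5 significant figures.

Split into non-overlapping primitives; take the origin at the lower-left of the bounding box.
Outer circle: ⌀2.4, A = 4.523893 in², y = 1.2 in, Ī = 1.628602 in⁴.
Bore (subtracted): ⌀2.2, A = 3.801327 in², y = 1.2 in, Ī = 1.149901 in⁴.
By symmetry the centroid is at mid-height, ȳ = 1.2 in.
All pieces are centred on the horizontal axis through the centroid, so I = ΣĪ (holes subtracted) = 0.4787002 in⁴.
Extreme fibre distance c = 1.2 in; S = I/c = 0.3989168 in³.

S_x ≈ 0.39892 in³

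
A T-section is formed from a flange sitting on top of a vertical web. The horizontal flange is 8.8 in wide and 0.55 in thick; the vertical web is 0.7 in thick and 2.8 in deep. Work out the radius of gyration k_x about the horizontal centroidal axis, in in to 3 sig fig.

Split into non-overlapping primitives; take the origin at the lower-left of the bounding box.
Flange: 8.8 × 0.55, A = 4.84 in², y = 3.075 in, Ī = 0.12201 in⁴.
Web: 0.7 × 2.8, A = 1.96 in², y = 1.4 in, Ī = 1.2805 in⁴.
Centroid: ȳ = ΣA·y / ΣA = 2.5922 in.
Transfer each piece to the horizontal centroidal axis using Ī + A·d² with d = y − 2.5922:
  flange: d = 0.48279 in → contributes +1.2502 in⁴
  web: d = -1.1922 in → contributes +4.0664 in⁴
Total I = 5.3166 in⁴.
Radius of gyration: k = √(I/A) = √(5.3166 / 6.8) = 0.88422 in.

k_x ≈ 0.884 in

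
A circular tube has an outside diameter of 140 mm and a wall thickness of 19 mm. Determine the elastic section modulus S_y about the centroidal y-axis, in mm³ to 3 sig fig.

Decompose the section into non-overlapping parts with the origin at the bottom-left of its bounding rectangle.
Outer circle: ⌀140, A = 15 394 mm², x = 70 mm, Ī = 18 857 410 mm⁴.
Bore (subtracted): ⌀102, A = 8171.3 mm², x = 70 mm, Ī = 5 313 376 mm⁴.
By symmetry the centroid is at mid-width, x̄ = 70 mm.
All pieces are centred on the centroidal y-axis, so I = ΣĪ (holes subtracted) = 13 544 033 mm⁴.
Extreme fibre distance c = 70 mm; S = I/c = 193 486 mm³.

S_y ≈ 1.93 × 10⁵ mm³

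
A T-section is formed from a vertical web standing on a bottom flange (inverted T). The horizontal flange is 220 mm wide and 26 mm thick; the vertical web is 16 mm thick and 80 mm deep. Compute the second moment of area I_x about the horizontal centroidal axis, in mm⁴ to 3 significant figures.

Break the section into simple shapes (no overlaps), measuring from the bottom-left corner of the bounding box.
Flange: 220 × 26, A = 5 720 mm², y = 13 mm, Ī = 322 227 mm⁴.
Web: 16 × 80, A = 1 280 mm², y = 66 mm, Ī = 682 667 mm⁴.
Centroid: ȳ = ΣA·y / ΣA = 22.691 mm.
Transfer each piece to the horizontal centroidal axis using Ī + A·d² with d = y − 22.691:
  flange: d = -9.6914 mm → contributes +859 471 mm⁴
  web: d = 43.309 mm → contributes +3 083 476 mm⁴
Total I = 3 942 947 mm⁴.

I_x ≈ 3.94 × 10⁶ mm⁴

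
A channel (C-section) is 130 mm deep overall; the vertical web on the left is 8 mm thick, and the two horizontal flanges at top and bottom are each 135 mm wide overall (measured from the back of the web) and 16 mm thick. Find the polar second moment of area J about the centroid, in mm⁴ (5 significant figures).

Split into non-overlapping primitives; take the origin at the lower-left of the bounding box.
Web: 8 × 130, A = 1 040 mm², y = 65 mm, Ī = 1 464 667 mm⁴.
Top flange (beyond web): 127 × 16, A = 2 032 mm², y = 122 mm, Ī = 43349.33 mm⁴.
Bottom flange (beyond web): 127 × 16, A = 2 032 mm², y = 8 mm, Ī = 43349.33 mm⁴.
By symmetry the centroid is at mid-height, ȳ = 65 mm.
Transfer each piece to the centroidal x-axis using Ī + A·d² with d = y − 65:
  web: d = 0 mm → contributes +1 464 667 mm⁴
  top flange (beyond web): d = 57 mm → contributes +6 645 317 mm⁴
  bottom flange (beyond web): d = -57 mm → contributes +6 645 317 mm⁴
Total I = 14 755 301 mm⁴.
For the y-axis: x̄ = 57.74608 mm.
Repeating about the centroidal y-axis gives I_y = 9 240 876 mm⁴.
Polar second moment: J = I_x + I_y = 23 996 178 mm⁴.

J ≈ 2.3996 × 10⁷ mm⁴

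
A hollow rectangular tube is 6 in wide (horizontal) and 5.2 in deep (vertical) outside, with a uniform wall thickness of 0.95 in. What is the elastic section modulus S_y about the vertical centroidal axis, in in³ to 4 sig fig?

S_y ≈ 24.88 in³

Decompose the section into non-overlapping parts with the origin at the bottom-left of its bounding rectangle.
Outer rectangle: 6 × 5.2, A = 31.2 in², x = 3 in, Ī = 93.6 in⁴.
Inner void (subtracted): 4.1 × 3.3, A = 13.53 in², x = 3 in, Ī = 18.9533 in⁴.
By symmetry the centroid is at mid-width, x̄ = 3 in.
All pieces are centred on the vertical centroidal axis, so I = ΣĪ (holes subtracted) = 74.6467 in⁴.
Extreme fibre distance c = 3 in; S = I/c = 24.8822 in³.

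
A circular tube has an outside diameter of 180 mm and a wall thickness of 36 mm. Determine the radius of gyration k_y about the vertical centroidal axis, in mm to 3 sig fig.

Decompose the section into non-overlapping parts with the origin at the bottom-left of its bounding rectangle.
Outer circle: ⌀180, A = 25 447 mm², x = 90 mm, Ī = 51 529 974 mm⁴.
Bore (subtracted): ⌀108, A = 9160.9 mm², x = 90 mm, Ī = 6 678 285 mm⁴.
By symmetry the centroid is at mid-width, x̄ = 90 mm.
All pieces are centred on the vertical centroidal axis, so I = ΣĪ (holes subtracted) = 44 851 689 mm⁴.
Radius of gyration: k = √(I/A) = √(44 851 689 / 16 286) = 52.479 mm.

k_y ≈ 52.5 mm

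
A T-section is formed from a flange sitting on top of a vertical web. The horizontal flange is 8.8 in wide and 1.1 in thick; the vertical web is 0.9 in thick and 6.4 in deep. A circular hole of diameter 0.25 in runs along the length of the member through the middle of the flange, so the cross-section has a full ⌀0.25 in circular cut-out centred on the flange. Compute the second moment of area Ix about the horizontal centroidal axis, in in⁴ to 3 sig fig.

Break the section into simple shapes (no overlaps), measuring from the bottom-left corner of the bounding box.
Flange: 8.8 × 1.1, A = 9.68 in², y = 6.95 in, Ī = 0.97607 in⁴.
Web: 0.9 × 6.4, A = 5.76 in², y = 3.2 in, Ī = 19.661 in⁴.
Hole (subtracted): ⌀0.25, A = 0.049087 in², y = 6.95 in, Ī = 0.00019175 in⁴.
Centroid: ȳ = ΣA·y / ΣA = 5.5466 in.
Transfer each piece to the horizontal centroidal axis using Ī + A·d² with d = y − 5.5466:
  flange: d = 1.4034 in → contributes +20.042 in⁴
  web: d = -2.3466 in → contributes +51.378 in⁴
  hole: d = 1.4034 in → contributes −0.096874 in⁴
Total I = 71.323 in⁴.

Ix ≈ 71.3 in⁴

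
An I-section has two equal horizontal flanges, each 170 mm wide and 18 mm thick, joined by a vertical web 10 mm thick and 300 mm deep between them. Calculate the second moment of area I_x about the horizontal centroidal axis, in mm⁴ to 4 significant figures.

I_x ≈ 1.774 × 10⁸ mm⁴

Decompose the section into non-overlapping parts with the origin at the bottom-left of its bounding rectangle.
Bottom flange: 170 × 18, A = 3 060 mm², y = 9 mm, Ī = 82 620 mm⁴.
Web: 10 × 300, A = 3 000 mm², y = 168 mm, Ī = 22 500 000 mm⁴.
Top flange: 170 × 18, A = 3 060 mm², y = 327 mm, Ī = 82 620 mm⁴.
By symmetry the centroid is at mid-height, ȳ = 168 mm.
Transfer each piece to the horizontal centroidal axis using Ī + A·d² with d = y − 168:
  bottom flange: d = -159 mm → contributes +77 442 480 mm⁴
  web: d = 0 mm → contributes +22 500 000 mm⁴
  top flange: d = 159 mm → contributes +77 442 480 mm⁴
Total I = 177 384 960 mm⁴.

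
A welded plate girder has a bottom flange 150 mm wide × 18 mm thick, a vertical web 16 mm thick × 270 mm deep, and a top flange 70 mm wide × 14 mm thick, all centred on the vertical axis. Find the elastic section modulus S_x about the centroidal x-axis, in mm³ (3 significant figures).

S_x ≈ 5.23 × 10⁵ mm³

Decompose the section into non-overlapping parts with the origin at the bottom-left of its bounding rectangle.
Bottom plate: 150 × 18, A = 2 700 mm², y = 9 mm, Ī = 72 900 mm⁴.
Web plate: 16 × 270, A = 4 320 mm², y = 153 mm, Ī = 26 244 000 mm⁴.
Top plate: 70 × 14, A = 980 mm², y = 295 mm, Ī = 16 007 mm⁴.
Centroid: ȳ = ΣA·y / ΣA = 121.8 mm.
Transfer each piece to the centroidal x-axis using Ī + A·d² with d = y − 121.8:
  bottom plate: d = -112.8 mm → contributes +34 424 222 mm⁴
  web plate: d = 31.205 mm → contributes +30 450 609 mm⁴
  top plate: d = 173.21 mm → contributes +29 415 979 mm⁴
Total I = 94 290 810 mm⁴.
Extreme fibre distance c = 180.21 mm; S = I/c = 523 242 mm³.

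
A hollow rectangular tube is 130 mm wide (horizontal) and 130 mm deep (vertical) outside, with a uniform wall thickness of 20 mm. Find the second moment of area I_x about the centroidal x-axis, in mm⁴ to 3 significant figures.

I_x ≈ 1.83 × 10⁷ mm⁴

Decompose the section into non-overlapping parts with the origin at the bottom-left of its bounding rectangle.
Outer rectangle: 130 × 130, A = 16 900 mm², y = 65 mm, Ī = 23 800 833 mm⁴.
Inner void (subtracted): 90 × 90, A = 8 100 mm², y = 65 mm, Ī = 5 467 500 mm⁴.
By symmetry the centroid is at mid-height, ȳ = 65 mm.
All pieces are centred on the centroidal x-axis, so I = ΣĪ (holes subtracted) = 18 333 333 mm⁴.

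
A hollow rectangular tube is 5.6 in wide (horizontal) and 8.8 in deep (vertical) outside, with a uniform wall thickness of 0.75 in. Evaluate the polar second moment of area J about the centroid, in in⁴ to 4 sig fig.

J ≈ 272.0 in⁴

Treat the section as a set of non-overlapping primitives; coordinates are from the bounding-box lower-left.
Outer rectangle: 5.6 × 8.8, A = 49.28 in², y = 4.4 in, Ī = 318.02 in⁴.
Inner void (subtracted): 4.1 × 7.3, A = 29.93 in², y = 4.4 in, Ī = 132.914 in⁴.
By symmetry the centroid is at mid-height, ȳ = 4.4 in.
All pieces are centred on the centroidal x-axis, so I = ΣĪ (holes subtracted) = 185.106 in⁴.
Repeating about the centroidal y-axis gives I_y = 86.8581 in⁴.
Polar second moment: J = I_x + I_y = 271.964 in⁴.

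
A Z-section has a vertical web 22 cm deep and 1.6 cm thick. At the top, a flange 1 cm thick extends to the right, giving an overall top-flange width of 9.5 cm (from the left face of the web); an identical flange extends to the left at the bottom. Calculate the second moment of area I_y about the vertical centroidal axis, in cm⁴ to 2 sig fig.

Decompose the section into non-overlapping parts with the origin at the bottom-left of its bounding rectangle.
Web: 1.6 × 22, A = 35.2 cm², x = 8.7 cm, Ī = 7.509 cm⁴.
Top flange (beyond web): 7.9 × 1, A = 7.9 cm², x = 13.45 cm, Ī = 41.09 cm⁴.
Bottom flange (beyond web): 7.9 × 1, A = 7.9 cm², x = 3.95 cm, Ī = 41.09 cm⁴.
Centroid: x̄ = ΣA·x / ΣA = 8.7 cm.
Transfer each piece to the vertical centroidal axis using Ī + A·d² with d = x − 8.7:
  web: d = 0 cm → contributes +7.509 cm⁴
  top flange (beyond web): d = 4.75 cm → contributes +219.3 cm⁴
  bottom flange (beyond web): d = -4.75 cm → contributes +219.3 cm⁴
Total I = 446.2 cm⁴.

I_y ≈ 450 cm⁴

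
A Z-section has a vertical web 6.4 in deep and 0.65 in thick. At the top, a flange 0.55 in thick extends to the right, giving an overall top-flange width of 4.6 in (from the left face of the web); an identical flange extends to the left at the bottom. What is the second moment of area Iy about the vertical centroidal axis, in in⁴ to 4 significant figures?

Iy ≈ 28.78 in⁴

Decompose the section into non-overlapping parts with the origin at the bottom-left of its bounding rectangle.
Web: 0.65 × 6.4, A = 4.16 in², x = 4.275 in, Ī = 0.146467 in⁴.
Top flange (beyond web): 3.95 × 0.55, A = 2.1725 in², x = 6.575 in, Ī = 2.8247 in⁴.
Bottom flange (beyond web): 3.95 × 0.55, A = 2.1725 in², x = 1.975 in, Ī = 2.8247 in⁴.
Centroid: x̄ = ΣA·x / ΣA = 4.275 in.
Transfer each piece to the vertical centroidal axis using Ī + A·d² with d = x − 4.275:
  web: d = 0 in → contributes +0.146467 in⁴
  top flange (beyond web): d = 2.3 in → contributes +14.3172 in⁴
  bottom flange (beyond web): d = -2.3 in → contributes +14.3172 in⁴
Total I = 28.7809 in⁴.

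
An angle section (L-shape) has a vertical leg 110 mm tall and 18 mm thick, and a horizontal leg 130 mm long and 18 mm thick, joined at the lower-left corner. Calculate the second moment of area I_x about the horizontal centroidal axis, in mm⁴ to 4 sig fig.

Break the section into simple shapes (no overlaps), measuring from the bottom-left corner of the bounding box.
Vertical leg: 18 × 110, A = 1 980 mm², y = 55 mm, Ī = 1 996 500 mm⁴.
Horizontal leg (remainder): 112 × 18, A = 2 016 mm², y = 9 mm, Ī = 54 432 mm⁴.
Centroid: ȳ = ΣA·y / ΣA = 31.7928 mm.
Transfer each piece to the horizontal centroidal axis using Ī + A·d² with d = y − 31.7928:
  vertical leg: d = 23.2072 mm → contributes +3 062 877 mm⁴
  horizontal leg (remainder): d = -22.7928 mm → contributes +1 101 767 mm⁴
Total I = 4 164 644 mm⁴.

I_x ≈ 4.165 × 10⁶ mm⁴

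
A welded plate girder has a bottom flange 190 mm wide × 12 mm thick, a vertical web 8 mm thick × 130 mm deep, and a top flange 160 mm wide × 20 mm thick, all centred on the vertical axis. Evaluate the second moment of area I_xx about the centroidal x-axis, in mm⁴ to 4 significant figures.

I_xx ≈ 3.016 × 10⁷ mm⁴

Decompose the section into non-overlapping parts with the origin at the bottom-left of its bounding rectangle.
Bottom plate: 190 × 12, A = 2 280 mm², y = 6 mm, Ī = 27 360 mm⁴.
Web plate: 8 × 130, A = 1 040 mm², y = 77 mm, Ī = 1 464 667 mm⁴.
Top plate: 160 × 20, A = 3 200 mm², y = 152 mm, Ī = 106 667 mm⁴.
Centroid: ȳ = ΣA·y / ΣA = 88.9816 mm.
Transfer each piece to the centroidal x-axis using Ī + A·d² with d = y − 88.9816:
  bottom plate: d = -82.9816 mm → contributes +15 727 315 mm⁴
  web plate: d = -11.9816 mm → contributes +1 613 968 mm⁴
  top plate: d = 63.0184 mm → contributes +12 814 889 mm⁴
Total I = 30 156 171 mm⁴.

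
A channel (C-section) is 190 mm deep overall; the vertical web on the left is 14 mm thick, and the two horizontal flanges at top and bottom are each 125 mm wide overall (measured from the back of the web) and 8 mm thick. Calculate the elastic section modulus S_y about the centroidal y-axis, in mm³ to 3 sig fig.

Break the section into simple shapes (no overlaps), measuring from the bottom-left corner of the bounding box.
Web: 14 × 190, A = 2 660 mm², x = 7 mm, Ī = 43 447 mm⁴.
Top flange (beyond web): 111 × 8, A = 888 mm², x = 69.5 mm, Ī = 911 754 mm⁴.
Bottom flange (beyond web): 111 × 8, A = 888 mm², x = 69.5 mm, Ī = 911 754 mm⁴.
Centroid: x̄ = ΣA·x / ΣA = 32.023 mm.
Transfer each piece to the centroidal y-axis using Ī + A·d² with d = x − 32.023:
  web: d = -25.023 mm → contributes +1 708 946 mm⁴
  top flange (beyond web): d = 37.477 mm → contributes +2 159 003 mm⁴
  bottom flange (beyond web): d = 37.477 mm → contributes +2 159 003 mm⁴
Total I = 6 026 952 mm⁴.
Extreme fibre distance c = 92.977 mm; S = I/c = 64 822 mm³.

S_y ≈ 6.48 × 10⁴ mm³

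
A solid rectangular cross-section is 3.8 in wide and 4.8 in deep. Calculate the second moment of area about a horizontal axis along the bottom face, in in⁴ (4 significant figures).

The section: 3.8 × 4.8, A = 18.24 in², y = 2.4 in, Ī = 35.0208 in⁴.
Transfer it to the base of the section using Ī + A·d² with d = y − 0:
  the section: d = 2.4 in → contributes +140.083 in⁴
Total I = 140.083 in⁴.

I_base ≈ 140.1 in⁴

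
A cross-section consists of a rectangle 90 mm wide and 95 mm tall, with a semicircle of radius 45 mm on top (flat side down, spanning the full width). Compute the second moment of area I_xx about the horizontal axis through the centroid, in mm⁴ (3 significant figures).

I_xx ≈ 1.72 × 10⁷ mm⁴

Split into non-overlapping primitives; take the origin at the lower-left of the bounding box.
Rectangular body: 90 × 95, A = 8 550 mm², y = 47.5 mm, Ī = 6 430 313 mm⁴.
Semicircular cap: semicircle r = 45, A = 3180.9 mm², y = 114.1 mm, Ī = 450 072 mm⁴.
Centroid: ȳ = ΣA·y / ΣA = 65.558 mm.
Transfer each piece to the horizontal axis through the centroid using Ī + A·d² with d = y − 65.558:
  rectangular body: d = -18.058 mm → contributes +9 218 527 mm⁴
  semicircular cap: d = 48.54 mm → contributes +7 944 653 mm⁴
Total I = 17 163 180 mm⁴.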